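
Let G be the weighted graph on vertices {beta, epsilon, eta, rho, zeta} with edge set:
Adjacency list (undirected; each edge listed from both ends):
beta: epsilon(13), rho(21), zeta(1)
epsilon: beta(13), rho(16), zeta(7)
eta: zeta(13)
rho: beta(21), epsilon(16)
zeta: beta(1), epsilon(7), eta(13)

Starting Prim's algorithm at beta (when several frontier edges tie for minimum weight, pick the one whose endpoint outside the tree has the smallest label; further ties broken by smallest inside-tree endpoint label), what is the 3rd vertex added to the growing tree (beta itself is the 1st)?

epsilon

Prim's algorithm from beta:
Step 1: cheapest edge leaving the tree is beta–zeta (1); add zeta.
Step 2: cheapest edge leaving the tree is epsilon–zeta (7); add epsilon.
Step 3: cheapest edge leaving the tree is eta–zeta (13); add eta.
Step 4: cheapest edge leaving the tree is epsilon–rho (16); add rho.
Vertex order: beta, zeta, epsilon, eta, rho. The 3rd vertex is epsilon.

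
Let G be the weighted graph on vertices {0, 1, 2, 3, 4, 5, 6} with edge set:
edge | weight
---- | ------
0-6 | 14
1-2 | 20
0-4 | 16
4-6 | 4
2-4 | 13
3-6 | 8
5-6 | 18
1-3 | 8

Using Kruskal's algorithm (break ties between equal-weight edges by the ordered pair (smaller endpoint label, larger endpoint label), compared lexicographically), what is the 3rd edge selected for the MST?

Kruskal's algorithm — process edges by increasing weight (ties by edge label):
4-6 (4): add — endpoints in different components.
1-3 (8): add — endpoints in different components.
3-6 (8): add — endpoints in different components.
2-4 (13): add — endpoints in different components.
0-6 (14): add — endpoints in different components.
0-4 (16): skip — 0 and 4 already connected.
5-6 (18): add — endpoints in different components.
The 3rd edge added is 3-6.

3-6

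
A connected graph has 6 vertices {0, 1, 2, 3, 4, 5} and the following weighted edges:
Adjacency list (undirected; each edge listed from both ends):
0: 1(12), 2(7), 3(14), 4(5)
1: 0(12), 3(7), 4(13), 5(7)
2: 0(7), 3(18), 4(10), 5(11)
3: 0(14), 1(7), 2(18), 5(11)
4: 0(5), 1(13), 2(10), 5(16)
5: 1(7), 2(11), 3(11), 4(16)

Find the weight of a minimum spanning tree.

Grow the tree from 5 using Prim:
Step 1: frontier [1 5 7, 2 5 11, 3 5 11, 4 5 16] → take 1 5 (7); add 1.
Step 2: frontier [1 3 7, 0 1 12, 1 4 13, 2 5 11, 3 5 11, 4 5 16] → take 1 3 (7); add 3.
Step 3: frontier [0 1 12, 1 4 13, 0 3 14, 2 3 18, 2 5 11, 4 5 16] → take 2 5 (11); add 2.
Step 4: frontier [0 1 12, 1 4 13, 0 2 7, 2 4 10, 0 3 14, 4 5 16] → take 0 2 (7); add 0.
Step 5: frontier [0 4 5, 1 4 13, 2 4 10, 4 5 16] → take 0 4 (5); add 4.
MST edges: 1 5, 1 3, 2 5, 0 2, 0 4; total weight 7+7+11+7+5 = 37.

37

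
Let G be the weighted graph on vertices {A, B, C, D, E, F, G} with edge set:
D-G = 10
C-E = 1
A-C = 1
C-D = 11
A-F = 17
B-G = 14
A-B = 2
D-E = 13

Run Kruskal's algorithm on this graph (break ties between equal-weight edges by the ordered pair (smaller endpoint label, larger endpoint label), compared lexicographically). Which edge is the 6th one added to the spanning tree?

Sort edges by weight, then run Kruskal:
A-C (1): add. Components now {A,C} {B} {D} {E} {F} {G}
C-E (1): add. Components now {A,C,E} {B} {D} {F} {G}
A-B (2): add. Components now {A,B,C,E} {D} {F} {G}
D-G (10): add. Components now {A,B,C,E} {D,G} {F}
C-D (11): add. Components now {A,B,C,D,E,G} {F}
D-E (13): skip — D and E already connected.
B-G (14): skip — B and G already connected.
A-F (17): add. Components now {A,B,C,D,E,F,G}
The 6th edge added is A-F.

A-F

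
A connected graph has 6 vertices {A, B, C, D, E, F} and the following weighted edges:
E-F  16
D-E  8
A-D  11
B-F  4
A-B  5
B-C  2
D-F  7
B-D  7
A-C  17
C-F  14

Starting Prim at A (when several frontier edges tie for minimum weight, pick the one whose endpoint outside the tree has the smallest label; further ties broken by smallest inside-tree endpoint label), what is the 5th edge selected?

Grow the tree from A using Prim:
Step 1: frontier [A-B 5, A-D 11, A-C 17] → take A-B (5); add B.
Step 2: frontier [A-D 11, A-C 17, B-C 2, B-F 4, B-D 7] → take B-C (2); add C.
Step 3: frontier [A-D 11, B-F 4, B-D 7, C-F 14] → take B-F (4); add F.
Step 4: frontier [A-D 11, B-D 7, D-F 7, E-F 16] → take B-D (7); add D.
Step 5: frontier [D-E 8, E-F 16] → take D-E (8); add E.
The 5th edge added is D-E.

D-E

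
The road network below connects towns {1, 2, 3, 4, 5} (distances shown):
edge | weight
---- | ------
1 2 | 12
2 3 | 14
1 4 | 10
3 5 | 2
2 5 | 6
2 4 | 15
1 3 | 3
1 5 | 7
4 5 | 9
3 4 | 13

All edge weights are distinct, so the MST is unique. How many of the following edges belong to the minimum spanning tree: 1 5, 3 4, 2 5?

Sort edges by weight, then run Kruskal:
3 5 (2): add. Components now {1} {2} {3,5} {4}
1 3 (3): add. Components now {1,3,5} {2} {4}
2 5 (6): add. Components now {1,2,3,5} {4}
1 5 (7): skip — 1 and 5 already connected.
4 5 (9): add. Components now {1,2,3,4,5}
MST edge set: {3 5, 1 3, 2 5, 4 5}.
Of the listed edges, {2 5} are in the MST → 1.

1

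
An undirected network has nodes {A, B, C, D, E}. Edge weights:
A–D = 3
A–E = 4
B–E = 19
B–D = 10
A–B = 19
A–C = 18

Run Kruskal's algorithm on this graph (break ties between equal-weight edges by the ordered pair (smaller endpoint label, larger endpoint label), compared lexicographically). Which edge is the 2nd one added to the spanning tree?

A-E

Kruskal: consider edges lightest-first.
A–D (3): add. Components now {A,D} {B} {C} {E}
A–E (4): add. Components now {A,D,E} {B} {C}
B–D (10): add. Components now {A,B,D,E} {C}
A–C (18): add. Components now {A,B,C,D,E}
The 2nd edge added is A–E.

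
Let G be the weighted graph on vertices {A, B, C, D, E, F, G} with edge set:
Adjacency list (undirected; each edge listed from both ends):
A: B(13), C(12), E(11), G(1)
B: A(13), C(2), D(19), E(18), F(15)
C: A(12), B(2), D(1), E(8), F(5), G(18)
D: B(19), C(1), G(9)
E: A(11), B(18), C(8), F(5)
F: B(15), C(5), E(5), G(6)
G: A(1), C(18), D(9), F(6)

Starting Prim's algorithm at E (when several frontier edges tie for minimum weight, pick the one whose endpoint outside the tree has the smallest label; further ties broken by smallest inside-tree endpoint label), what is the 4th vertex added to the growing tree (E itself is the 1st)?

Prim's algorithm from E:
Step 1: cheapest edge leaving the tree is E F (5); add F.
Step 2: cheapest edge leaving the tree is C F (5); add C.
Step 3: cheapest edge leaving the tree is C D (1); add D.
Step 4: cheapest edge leaving the tree is B C (2); add B.
Step 5: cheapest edge leaving the tree is F G (6); add G.
Step 6: cheapest edge leaving the tree is A G (1); add A.
Vertex order: E, F, C, D, B, G, A. The 4th vertex is D.

D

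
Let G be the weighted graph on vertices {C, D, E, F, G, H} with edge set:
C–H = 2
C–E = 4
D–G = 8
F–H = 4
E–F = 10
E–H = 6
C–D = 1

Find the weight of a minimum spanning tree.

19

Grow the tree from F using Prim:
Step 1: frontier [F–H 4, E–F 10] → take F–H (4); add H.
Step 2: frontier [E–F 10, C–H 2, E–H 6] → take C–H (2); add C.
Step 3: frontier [C–D 1, C–E 4, E–F 10, E–H 6] → take C–D (1); add D.
Step 4: frontier [C–E 4, D–G 8, E–F 10, E–H 6] → take C–E (4); add E.
Step 5: frontier [D–G 8] → take D–G (8); add G.
MST edges: F–H, C–H, C–D, C–E, D–G; total weight 4+2+1+4+8 = 19.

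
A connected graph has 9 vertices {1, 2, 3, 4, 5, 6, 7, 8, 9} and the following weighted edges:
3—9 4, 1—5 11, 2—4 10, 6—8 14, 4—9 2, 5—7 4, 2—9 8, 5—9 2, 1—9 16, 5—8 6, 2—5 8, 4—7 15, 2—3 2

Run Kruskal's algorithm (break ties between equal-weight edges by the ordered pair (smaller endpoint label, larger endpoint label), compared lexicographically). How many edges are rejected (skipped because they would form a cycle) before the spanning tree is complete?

3

Kruskal: consider edges lightest-first.
2—3 (2): add — endpoints in different components.
4—9 (2): add — endpoints in different components.
5—9 (2): add — endpoints in different components.
3—9 (4): add — endpoints in different components.
5—7 (4): add — endpoints in different components.
5—8 (6): add — endpoints in different components.
2—5 (8): skip — 2 and 5 already connected.
2—9 (8): skip — 2 and 9 already connected.
2—4 (10): skip — 2 and 4 already connected.
1—5 (11): add — endpoints in different components.
6—8 (14): add — endpoints in different components.
Edges rejected before the tree was complete: 3.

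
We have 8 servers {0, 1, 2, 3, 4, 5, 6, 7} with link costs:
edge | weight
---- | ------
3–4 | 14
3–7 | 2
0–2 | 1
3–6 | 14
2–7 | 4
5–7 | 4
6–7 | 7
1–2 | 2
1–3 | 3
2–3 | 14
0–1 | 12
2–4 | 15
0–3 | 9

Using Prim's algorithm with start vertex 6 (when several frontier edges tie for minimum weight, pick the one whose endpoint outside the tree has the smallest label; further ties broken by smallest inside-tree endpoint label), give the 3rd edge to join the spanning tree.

Prim, starting at 6.
Step 1: frontier [6–7 7, 3–6 14] → take 6–7 (7); add 7.
Step 2: frontier [3–6 14, 3–7 2, 2–7 4, 5–7 4] → take 3–7 (2); add 3.
Step 3: frontier [1–3 3, 0–3 9, 2–3 14, 3–4 14, 2–7 4, 5–7 4] → take 1–3 (3); add 1.
Step 4: frontier [1–2 2, 0–1 12, 0–3 9, 2–3 14, 3–4 14, 2–7 4, 5–7 4] → take 1–2 (2); add 2.
Step 5: frontier [0–1 12, 0–2 1, 2–4 15, 0–3 9, 3–4 14, 5–7 4] → take 0–2 (1); add 0.
Step 6: frontier [2–4 15, 3–4 14, 5–7 4] → take 5–7 (4); add 5.
Step 7: frontier [2–4 15, 3–4 14] → take 3–4 (14); add 4.
The 3rd edge added is 1–3.

1-3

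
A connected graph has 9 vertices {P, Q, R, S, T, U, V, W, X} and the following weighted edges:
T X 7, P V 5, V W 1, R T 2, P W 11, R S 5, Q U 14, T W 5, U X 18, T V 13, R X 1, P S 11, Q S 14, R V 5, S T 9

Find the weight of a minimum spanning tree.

Prim, starting at U.
Step 1: cheapest edge leaving the tree is Q U (14); add Q.
Step 2: cheapest edge leaving the tree is Q S (14); add S.
Step 3: cheapest edge leaving the tree is R S (5); add R.
Step 4: cheapest edge leaving the tree is R X (1); add X.
Step 5: cheapest edge leaving the tree is R T (2); add T.
Step 6: cheapest edge leaving the tree is R V (5); add V.
Step 7: cheapest edge leaving the tree is V W (1); add W.
Step 8: cheapest edge leaving the tree is P V (5); add P.
MST edges: Q U, Q S, R S, R X, R T, R V, V W, P V; total weight 14+14+5+1+2+5+1+5 = 47.

47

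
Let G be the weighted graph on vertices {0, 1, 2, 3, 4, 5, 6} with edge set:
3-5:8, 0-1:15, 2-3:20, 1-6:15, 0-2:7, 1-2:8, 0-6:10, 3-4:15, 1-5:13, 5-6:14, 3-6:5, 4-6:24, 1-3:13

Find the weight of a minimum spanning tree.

53

Sort edges by weight, then run Kruskal:
3-6 (5): add. Components now {0} {1} {2} {3,6} {4} {5}
0-2 (7): add. Components now {0,2} {1} {3,6} {4} {5}
1-2 (8): add. Components now {0,1,2} {3,6} {4} {5}
3-5 (8): add. Components now {0,1,2} {3,5,6} {4}
0-6 (10): add. Components now {0,1,2,3,5,6} {4}
1-3 (13): skip — 1 and 3 already connected.
1-5 (13): skip — 1 and 5 already connected.
5-6 (14): skip — 5 and 6 already connected.
0-1 (15): skip — 0 and 1 already connected.
1-6 (15): skip — 1 and 6 already connected.
3-4 (15): add. Components now {0,1,2,3,4,5,6}
MST edges: 3-6, 0-2, 1-2, 3-5, 0-6, 3-4; total weight 5+7+8+8+10+15 = 53.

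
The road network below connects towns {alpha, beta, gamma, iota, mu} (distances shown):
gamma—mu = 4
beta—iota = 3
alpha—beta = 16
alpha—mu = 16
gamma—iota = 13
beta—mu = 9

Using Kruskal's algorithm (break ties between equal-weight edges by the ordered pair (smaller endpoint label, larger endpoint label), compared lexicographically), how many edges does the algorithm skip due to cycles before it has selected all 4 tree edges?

1

Kruskal: consider edges lightest-first.
beta—iota (3): add — endpoints in different components.
gamma—mu (4): add — endpoints in different components.
beta—mu (9): add — endpoints in different components.
gamma—iota (13): skip — gamma and iota already connected.
alpha—beta (16): add — endpoints in different components.
Edges rejected before the tree was complete: 1.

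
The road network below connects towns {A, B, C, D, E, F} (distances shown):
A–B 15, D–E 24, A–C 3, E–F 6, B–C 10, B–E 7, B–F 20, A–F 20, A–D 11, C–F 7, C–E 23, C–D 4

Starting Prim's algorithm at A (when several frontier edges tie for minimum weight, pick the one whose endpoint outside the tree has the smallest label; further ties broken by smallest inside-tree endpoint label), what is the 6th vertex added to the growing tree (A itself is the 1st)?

Grow the tree from A using Prim:
Step 1: frontier [A–C 3, A–D 11, A–B 15, A–F 20] → take A–C (3); add C.
Step 2: frontier [A–D 11, A–B 15, A–F 20, C–D 4, C–F 7, B–C 10, C–E 23] → take C–D (4); add D.
Step 3: frontier [A–B 15, A–F 20, C–F 7, B–C 10, C–E 23, D–E 24] → take C–F (7); add F.
Step 4: frontier [A–B 15, B–C 10, C–E 23, D–E 24, E–F 6, B–F 20] → take E–F (6); add E.
Step 5: frontier [A–B 15, B–C 10, B–E 7, B–F 20] → take B–E (7); add B.
Vertex order: A, C, D, F, E, B. The 6th vertex is B.

B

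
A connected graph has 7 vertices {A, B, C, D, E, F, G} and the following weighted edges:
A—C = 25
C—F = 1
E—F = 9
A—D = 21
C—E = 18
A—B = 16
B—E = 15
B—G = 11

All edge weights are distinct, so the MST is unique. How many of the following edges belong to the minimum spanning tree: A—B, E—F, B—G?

3

Sort edges by weight, then run Kruskal:
C—F (1): add — endpoints in different components.
E—F (9): add — endpoints in different components.
B—G (11): add — endpoints in different components.
B—E (15): add — endpoints in different components.
A—B (16): add — endpoints in different components.
C—E (18): skip — C and E already connected.
A—D (21): add — endpoints in different components.
MST edge set: {C—F, E—F, B—G, B—E, A—B, A—D}.
Of the listed edges, {A—B, E—F, B—G} are in the MST → 3.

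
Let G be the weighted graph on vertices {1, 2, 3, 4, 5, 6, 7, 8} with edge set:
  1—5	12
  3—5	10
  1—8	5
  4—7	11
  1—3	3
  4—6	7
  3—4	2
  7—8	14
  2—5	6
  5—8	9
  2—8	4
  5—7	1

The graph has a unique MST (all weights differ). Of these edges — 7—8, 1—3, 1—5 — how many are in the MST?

1

Sort edges by weight, then run Kruskal:
5—7 (1): add — endpoints in different components.
3—4 (2): add — endpoints in different components.
1—3 (3): add — endpoints in different components.
2—8 (4): add — endpoints in different components.
1—8 (5): add — endpoints in different components.
2—5 (6): add — endpoints in different components.
4—6 (7): add — endpoints in different components.
MST edge set: {5—7, 3—4, 1—3, 2—8, 1—8, 2—5, 4—6}.
Of the listed edges, {1—3} are in the MST → 1.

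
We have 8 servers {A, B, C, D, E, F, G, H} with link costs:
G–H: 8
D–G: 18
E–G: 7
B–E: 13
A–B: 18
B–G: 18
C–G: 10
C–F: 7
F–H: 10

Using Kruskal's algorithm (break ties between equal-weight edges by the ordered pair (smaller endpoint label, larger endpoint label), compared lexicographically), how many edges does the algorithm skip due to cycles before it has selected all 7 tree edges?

2

Kruskal's algorithm — process edges by increasing weight (ties by edge label):
C–F (7): add — endpoints in different components.
E–G (7): add — endpoints in different components.
G–H (8): add — endpoints in different components.
C–G (10): add — endpoints in different components.
F–H (10): skip — F and H already connected.
B–E (13): add — endpoints in different components.
A–B (18): add — endpoints in different components.
B–G (18): skip — B and G already connected.
D–G (18): add — endpoints in different components.
Edges rejected before the tree was complete: 2.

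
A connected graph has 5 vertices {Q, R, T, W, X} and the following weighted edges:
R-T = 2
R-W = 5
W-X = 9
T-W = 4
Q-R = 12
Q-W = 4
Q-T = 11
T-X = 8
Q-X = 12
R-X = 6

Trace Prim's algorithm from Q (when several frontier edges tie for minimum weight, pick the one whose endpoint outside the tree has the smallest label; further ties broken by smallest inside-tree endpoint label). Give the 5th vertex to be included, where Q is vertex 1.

X

Prim's algorithm from Q:
Step 1: frontier [Q-W 4, Q-T 11, Q-R 12, Q-X 12] → take Q-W (4); add W.
Step 2: frontier [Q-T 11, Q-R 12, Q-X 12, T-W 4, R-W 5, W-X 9] → take T-W (4); add T.
Step 3: frontier [Q-R 12, Q-X 12, R-T 2, T-X 8, R-W 5, W-X 9] → take R-T (2); add R.
Step 4: frontier [Q-X 12, R-X 6, T-X 8, W-X 9] → take R-X (6); add X.
Vertex order: Q, W, T, R, X. The 5th vertex is X.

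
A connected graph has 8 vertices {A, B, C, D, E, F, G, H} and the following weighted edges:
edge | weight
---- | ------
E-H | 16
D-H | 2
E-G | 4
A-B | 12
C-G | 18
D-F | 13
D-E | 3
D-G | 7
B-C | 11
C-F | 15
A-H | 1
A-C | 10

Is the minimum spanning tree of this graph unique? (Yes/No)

Kruskal: consider edges lightest-first.
A-H (1): add — endpoints in different components.
D-H (2): add — endpoints in different components.
D-E (3): add — endpoints in different components.
E-G (4): add — endpoints in different components.
D-G (7): skip — D and G already connected.
A-C (10): add — endpoints in different components.
B-C (11): add — endpoints in different components.
A-B (12): skip — A and B already connected.
D-F (13): add — endpoints in different components.
Every non-tree edge has weight strictly greater than the heaviest edge on the tree path between its endpoints, so the MST is unique.

Yes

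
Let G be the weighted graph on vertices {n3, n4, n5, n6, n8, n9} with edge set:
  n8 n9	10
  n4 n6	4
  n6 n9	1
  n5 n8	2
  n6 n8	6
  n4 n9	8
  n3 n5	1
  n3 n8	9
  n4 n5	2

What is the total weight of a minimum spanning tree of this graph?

Sort edges by weight, then run Kruskal:
n3 n5 (1): add — endpoints in different components.
n6 n9 (1): add — endpoints in different components.
n4 n5 (2): add — endpoints in different components.
n5 n8 (2): add — endpoints in different components.
n4 n6 (4): add — endpoints in different components.
MST edges: n3 n5, n6 n9, n4 n5, n5 n8, n4 n6; total weight 1+1+2+2+4 = 10.

10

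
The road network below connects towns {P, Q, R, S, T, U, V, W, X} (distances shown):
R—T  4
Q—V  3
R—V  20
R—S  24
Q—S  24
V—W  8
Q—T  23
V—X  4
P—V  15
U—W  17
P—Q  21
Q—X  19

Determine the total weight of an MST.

95

Kruskal: consider edges lightest-first.
Q—V (3): add — endpoints in different components.
R—T (4): add — endpoints in different components.
V—X (4): add — endpoints in different components.
V—W (8): add — endpoints in different components.
P—V (15): add — endpoints in different components.
U—W (17): add — endpoints in different components.
Q—X (19): skip — Q and X already connected.
R—V (20): add — endpoints in different components.
P—Q (21): skip — Q and P already connected.
Q—T (23): skip — Q and T already connected.
Q—S (24): add — endpoints in different components.
MST edges: Q—V, R—T, V—X, V—W, P—V, U—W, R—V, Q—S; total weight 3+4+4+8+15+17+20+24 = 95.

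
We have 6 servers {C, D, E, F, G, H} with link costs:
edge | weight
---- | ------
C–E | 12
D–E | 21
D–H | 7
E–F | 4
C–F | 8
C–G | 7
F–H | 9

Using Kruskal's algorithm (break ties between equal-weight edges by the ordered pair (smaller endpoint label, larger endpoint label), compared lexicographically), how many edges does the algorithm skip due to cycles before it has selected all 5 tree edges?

Kruskal: consider edges lightest-first.
E–F (4): add. Components now {C} {D} {E,F} {G} {H}
C–G (7): add. Components now {C,G} {D} {E,F} {H}
D–H (7): add. Components now {C,G} {D,H} {E,F}
C–F (8): add. Components now {C,E,F,G} {D,H}
F–H (9): add. Components now {C,D,E,F,G,H}
Edges rejected before the tree was complete: 0.

0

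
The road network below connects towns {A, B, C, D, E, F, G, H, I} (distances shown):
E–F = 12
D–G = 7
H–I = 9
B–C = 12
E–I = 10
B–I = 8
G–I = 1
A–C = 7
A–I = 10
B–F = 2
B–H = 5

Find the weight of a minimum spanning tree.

50

Prim, starting at D.
Step 1: cheapest edge leaving the tree is D–G (7); add G.
Step 2: cheapest edge leaving the tree is G–I (1); add I.
Step 3: cheapest edge leaving the tree is B–I (8); add B.
Step 4: cheapest edge leaving the tree is B–F (2); add F.
Step 5: cheapest edge leaving the tree is B–H (5); add H.
Step 6: cheapest edge leaving the tree is A–I (10); add A.
Step 7: cheapest edge leaving the tree is A–C (7); add C.
Step 8: cheapest edge leaving the tree is E–I (10); add E.
MST edges: D–G, G–I, B–I, B–F, B–H, A–I, A–C, E–I; total weight 7+1+8+2+5+10+7+10 = 50.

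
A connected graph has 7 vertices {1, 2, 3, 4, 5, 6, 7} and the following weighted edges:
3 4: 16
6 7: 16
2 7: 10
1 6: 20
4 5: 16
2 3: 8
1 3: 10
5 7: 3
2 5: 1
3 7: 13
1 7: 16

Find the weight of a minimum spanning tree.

Kruskal: consider edges lightest-first.
2 5 (1): add — endpoints in different components.
5 7 (3): add — endpoints in different components.
2 3 (8): add — endpoints in different components.
1 3 (10): add — endpoints in different components.
2 7 (10): skip — 2 and 7 already connected.
3 7 (13): skip — 3 and 7 already connected.
1 7 (16): skip — 1 and 7 already connected.
3 4 (16): add — endpoints in different components.
4 5 (16): skip — 4 and 5 already connected.
6 7 (16): add — endpoints in different components.
MST edges: 2 5, 5 7, 2 3, 1 3, 3 4, 6 7; total weight 1+3+8+10+16+16 = 54.

54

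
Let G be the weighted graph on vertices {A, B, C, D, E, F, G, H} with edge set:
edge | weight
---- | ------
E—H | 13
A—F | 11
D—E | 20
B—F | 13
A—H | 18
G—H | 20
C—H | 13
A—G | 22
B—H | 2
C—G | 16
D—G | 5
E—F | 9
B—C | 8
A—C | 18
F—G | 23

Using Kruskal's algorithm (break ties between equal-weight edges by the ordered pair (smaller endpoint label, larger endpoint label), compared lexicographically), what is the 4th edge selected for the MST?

E-F

Kruskal: consider edges lightest-first.
B—H (2): add — endpoints in different components.
D—G (5): add — endpoints in different components.
B—C (8): add — endpoints in different components.
E—F (9): add — endpoints in different components.
A—F (11): add — endpoints in different components.
B—F (13): add — endpoints in different components.
C—H (13): skip — C and H already connected.
E—H (13): skip — E and H already connected.
C—G (16): add — endpoints in different components.
The 4th edge added is E—F.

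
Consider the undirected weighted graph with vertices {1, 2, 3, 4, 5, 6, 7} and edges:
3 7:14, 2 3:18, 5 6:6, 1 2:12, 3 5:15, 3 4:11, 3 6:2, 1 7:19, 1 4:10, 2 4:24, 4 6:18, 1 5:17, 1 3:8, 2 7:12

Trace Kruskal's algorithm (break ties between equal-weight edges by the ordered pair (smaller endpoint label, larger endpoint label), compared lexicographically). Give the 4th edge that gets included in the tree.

Kruskal: consider edges lightest-first.
3 6 (2): add — endpoints in different components.
5 6 (6): add — endpoints in different components.
1 3 (8): add — endpoints in different components.
1 4 (10): add — endpoints in different components.
3 4 (11): skip — 3 and 4 already connected.
1 2 (12): add — endpoints in different components.
2 7 (12): add — endpoints in different components.
The 4th edge added is 1 4.

1-4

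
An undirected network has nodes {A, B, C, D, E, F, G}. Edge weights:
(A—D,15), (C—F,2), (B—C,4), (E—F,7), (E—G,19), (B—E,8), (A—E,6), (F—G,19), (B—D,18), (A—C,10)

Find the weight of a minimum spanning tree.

Sort edges by weight, then run Kruskal:
C—F (2): add — endpoints in different components.
B—C (4): add — endpoints in different components.
A—E (6): add — endpoints in different components.
E—F (7): add — endpoints in different components.
B—E (8): skip — B and E already connected.
A—C (10): skip — A and C already connected.
A—D (15): add — endpoints in different components.
B—D (18): skip — B and D already connected.
E—G (19): add — endpoints in different components.
MST edges: C—F, B—C, A—E, E—F, A—D, E—G; total weight 2+4+6+7+15+19 = 53.

53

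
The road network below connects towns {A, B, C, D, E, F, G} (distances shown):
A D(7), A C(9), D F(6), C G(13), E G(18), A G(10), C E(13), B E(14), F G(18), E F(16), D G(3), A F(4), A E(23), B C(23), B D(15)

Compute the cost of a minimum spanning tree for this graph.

49

Prim, starting at D.
Step 1: cheapest edge leaving the tree is D G (3); add G.
Step 2: cheapest edge leaving the tree is D F (6); add F.
Step 3: cheapest edge leaving the tree is A F (4); add A.
Step 4: cheapest edge leaving the tree is A C (9); add C.
Step 5: cheapest edge leaving the tree is C E (13); add E.
Step 6: cheapest edge leaving the tree is B E (14); add B.
MST edges: D G, D F, A F, A C, C E, B E; total weight 3+6+4+9+13+14 = 49.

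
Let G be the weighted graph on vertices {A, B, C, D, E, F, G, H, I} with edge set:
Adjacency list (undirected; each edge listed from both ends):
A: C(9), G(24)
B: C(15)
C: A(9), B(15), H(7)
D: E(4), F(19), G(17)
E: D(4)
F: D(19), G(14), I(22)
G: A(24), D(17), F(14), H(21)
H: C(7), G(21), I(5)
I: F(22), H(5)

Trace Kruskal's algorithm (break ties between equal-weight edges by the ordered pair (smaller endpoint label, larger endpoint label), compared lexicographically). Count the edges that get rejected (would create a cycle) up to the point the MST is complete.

1

Sort edges by weight, then run Kruskal:
D-E (4): add — endpoints in different components.
H-I (5): add — endpoints in different components.
C-H (7): add — endpoints in different components.
A-C (9): add — endpoints in different components.
F-G (14): add — endpoints in different components.
B-C (15): add — endpoints in different components.
D-G (17): add — endpoints in different components.
D-F (19): skip — D and F already connected.
G-H (21): add — endpoints in different components.
Edges rejected before the tree was complete: 1.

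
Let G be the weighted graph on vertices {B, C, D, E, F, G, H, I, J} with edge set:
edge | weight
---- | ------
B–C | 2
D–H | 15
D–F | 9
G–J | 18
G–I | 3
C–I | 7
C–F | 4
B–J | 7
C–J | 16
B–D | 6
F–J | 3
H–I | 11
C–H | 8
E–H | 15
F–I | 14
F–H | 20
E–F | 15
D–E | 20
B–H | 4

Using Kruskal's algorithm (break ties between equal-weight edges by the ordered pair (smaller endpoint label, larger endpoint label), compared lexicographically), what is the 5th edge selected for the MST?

C-F

Sort edges by weight, then run Kruskal:
B–C (2): add — endpoints in different components.
F–J (3): add — endpoints in different components.
G–I (3): add — endpoints in different components.
B–H (4): add — endpoints in different components.
C–F (4): add — endpoints in different components.
B–D (6): add — endpoints in different components.
B–J (7): skip — B and J already connected.
C–I (7): add — endpoints in different components.
C–H (8): skip — C and H already connected.
D–F (9): skip — D and F already connected.
H–I (11): skip — H and I already connected.
F–I (14): skip — F and I already connected.
D–H (15): skip — D and H already connected.
E–F (15): add — endpoints in different components.
The 5th edge added is C–F.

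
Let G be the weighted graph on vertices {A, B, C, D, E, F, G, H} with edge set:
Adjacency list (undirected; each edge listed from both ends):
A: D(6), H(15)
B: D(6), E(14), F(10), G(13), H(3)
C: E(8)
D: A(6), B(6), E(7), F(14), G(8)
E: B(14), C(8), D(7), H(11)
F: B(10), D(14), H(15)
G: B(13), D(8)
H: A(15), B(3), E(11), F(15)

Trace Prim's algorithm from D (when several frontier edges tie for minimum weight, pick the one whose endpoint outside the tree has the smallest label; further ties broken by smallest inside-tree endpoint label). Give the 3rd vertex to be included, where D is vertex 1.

Prim's algorithm from D:
Step 1: cheapest edge leaving the tree is A-D (6); add A.
Step 2: cheapest edge leaving the tree is B-D (6); add B.
Step 3: cheapest edge leaving the tree is B-H (3); add H.
Step 4: cheapest edge leaving the tree is D-E (7); add E.
Step 5: cheapest edge leaving the tree is C-E (8); add C.
Step 6: cheapest edge leaving the tree is D-G (8); add G.
Step 7: cheapest edge leaving the tree is B-F (10); add F.
Vertex order: D, A, B, H, E, C, G, F. The 3rd vertex is B.

B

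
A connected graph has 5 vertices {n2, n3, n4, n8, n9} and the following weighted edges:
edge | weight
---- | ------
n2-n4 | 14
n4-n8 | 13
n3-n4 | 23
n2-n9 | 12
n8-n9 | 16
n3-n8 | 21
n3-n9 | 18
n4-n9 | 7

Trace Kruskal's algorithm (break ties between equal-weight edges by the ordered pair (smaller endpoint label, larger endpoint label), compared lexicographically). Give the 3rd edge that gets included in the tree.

Kruskal: consider edges lightest-first.
n4-n9 (7): add. Components now {n4,n9} {n2} {n3} {n8}
n2-n9 (12): add. Components now {n2,n4,n9} {n3} {n8}
n4-n8 (13): add. Components now {n2,n4,n8,n9} {n3}
n2-n4 (14): skip — n4 and n2 already connected.
n8-n9 (16): skip — n9 and n8 already connected.
n3-n9 (18): add. Components now {n2,n3,n4,n8,n9}
The 3rd edge added is n4-n8.

n4-n8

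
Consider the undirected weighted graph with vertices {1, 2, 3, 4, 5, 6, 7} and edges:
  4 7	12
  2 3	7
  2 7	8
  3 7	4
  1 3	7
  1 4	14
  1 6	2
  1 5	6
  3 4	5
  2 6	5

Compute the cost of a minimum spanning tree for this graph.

Kruskal's algorithm — process edges by increasing weight (ties by edge label):
1 6 (2): add. Components now {1,6} {2} {3} {4} {5} {7}
3 7 (4): add. Components now {1,6} {2} {3,7} {4} {5}
2 6 (5): add. Components now {1,2,6} {3,7} {4} {5}
3 4 (5): add. Components now {1,2,6} {3,4,7} {5}
1 5 (6): add. Components now {1,2,5,6} {3,4,7}
1 3 (7): add. Components now {1,2,3,4,5,6,7}
MST edges: 1 6, 3 7, 2 6, 3 4, 1 5, 1 3; total weight 2+4+5+5+6+7 = 29.

29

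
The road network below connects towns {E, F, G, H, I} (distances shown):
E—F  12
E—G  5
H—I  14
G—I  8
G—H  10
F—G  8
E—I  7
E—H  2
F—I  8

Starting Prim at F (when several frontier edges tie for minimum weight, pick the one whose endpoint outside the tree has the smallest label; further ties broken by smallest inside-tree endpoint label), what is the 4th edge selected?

E-I

Grow the tree from F using Prim:
Step 1: frontier [F—G 8, F—I 8, E—F 12] → take F—G (8); add G.
Step 2: frontier [F—I 8, E—F 12, E—G 5, G—I 8, G—H 10] → take E—G (5); add E.
Step 3: frontier [E—H 2, E—I 7, F—I 8, G—I 8, G—H 10] → take E—H (2); add H.
Step 4: frontier [E—I 7, F—I 8, G—I 8, H—I 14] → take E—I (7); add I.
The 4th edge added is E—I.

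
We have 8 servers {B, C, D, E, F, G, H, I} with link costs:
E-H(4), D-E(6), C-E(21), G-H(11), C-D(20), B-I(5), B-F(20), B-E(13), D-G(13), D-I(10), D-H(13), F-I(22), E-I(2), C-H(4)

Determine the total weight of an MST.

Kruskal: consider edges lightest-first.
E-I (2): add — endpoints in different components.
C-H (4): add — endpoints in different components.
E-H (4): add — endpoints in different components.
B-I (5): add — endpoints in different components.
D-E (6): add — endpoints in different components.
D-I (10): skip — D and I already connected.
G-H (11): add — endpoints in different components.
B-E (13): skip — B and E already connected.
D-G (13): skip — D and G already connected.
D-H (13): skip — D and H already connected.
B-F (20): add — endpoints in different components.
MST edges: E-I, C-H, E-H, B-I, D-E, G-H, B-F; total weight 2+4+4+5+6+11+20 = 52.

52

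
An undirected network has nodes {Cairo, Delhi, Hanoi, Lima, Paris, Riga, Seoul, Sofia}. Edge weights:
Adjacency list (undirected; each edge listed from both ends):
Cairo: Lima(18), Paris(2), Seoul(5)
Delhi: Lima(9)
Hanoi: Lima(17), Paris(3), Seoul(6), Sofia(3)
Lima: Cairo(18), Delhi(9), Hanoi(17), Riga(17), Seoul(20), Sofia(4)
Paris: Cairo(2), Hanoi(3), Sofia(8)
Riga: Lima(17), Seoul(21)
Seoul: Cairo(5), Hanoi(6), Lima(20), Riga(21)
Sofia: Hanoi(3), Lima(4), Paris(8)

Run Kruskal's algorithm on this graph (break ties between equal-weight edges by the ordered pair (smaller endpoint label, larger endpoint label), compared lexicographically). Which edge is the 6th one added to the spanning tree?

Kruskal's algorithm — process edges by increasing weight (ties by edge label):
Cairo–Paris (2): add — endpoints in different components.
Hanoi–Paris (3): add — endpoints in different components.
Hanoi–Sofia (3): add — endpoints in different components.
Lima–Sofia (4): add — endpoints in different components.
Cairo–Seoul (5): add — endpoints in different components.
Hanoi–Seoul (6): skip — Seoul and Hanoi already connected.
Paris–Sofia (8): skip — Sofia and Paris already connected.
Delhi–Lima (9): add — endpoints in different components.
Hanoi–Lima (17): skip — Lima and Hanoi already connected.
Lima–Riga (17): add — endpoints in different components.
The 6th edge added is Delhi–Lima.

Delhi-Lima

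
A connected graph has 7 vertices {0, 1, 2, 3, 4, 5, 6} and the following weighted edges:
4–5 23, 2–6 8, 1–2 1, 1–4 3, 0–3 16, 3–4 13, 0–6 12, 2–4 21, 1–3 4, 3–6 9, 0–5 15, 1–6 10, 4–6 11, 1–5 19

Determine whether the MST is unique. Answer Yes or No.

Kruskal's algorithm — process edges by increasing weight (ties by edge label):
1–2 (1): add — endpoints in different components.
1–4 (3): add — endpoints in different components.
1–3 (4): add — endpoints in different components.
2–6 (8): add — endpoints in different components.
3–6 (9): skip — 3 and 6 already connected.
1–6 (10): skip — 1 and 6 already connected.
4–6 (11): skip — 4 and 6 already connected.
0–6 (12): add — endpoints in different components.
3–4 (13): skip — 3 and 4 already connected.
0–5 (15): add — endpoints in different components.
Every non-tree edge has weight strictly greater than the heaviest edge on the tree path between its endpoints, so the MST is unique.

Yes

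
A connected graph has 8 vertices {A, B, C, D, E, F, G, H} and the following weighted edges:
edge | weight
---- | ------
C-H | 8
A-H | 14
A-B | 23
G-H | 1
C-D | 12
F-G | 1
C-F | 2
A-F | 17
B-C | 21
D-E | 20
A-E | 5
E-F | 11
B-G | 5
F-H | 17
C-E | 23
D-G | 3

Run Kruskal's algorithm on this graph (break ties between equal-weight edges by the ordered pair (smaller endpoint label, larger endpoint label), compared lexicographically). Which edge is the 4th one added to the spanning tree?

Sort edges by weight, then run Kruskal:
F-G (1): add — endpoints in different components.
G-H (1): add — endpoints in different components.
C-F (2): add — endpoints in different components.
D-G (3): add — endpoints in different components.
A-E (5): add — endpoints in different components.
B-G (5): add — endpoints in different components.
C-H (8): skip — C and H already connected.
E-F (11): add — endpoints in different components.
The 4th edge added is D-G.

D-G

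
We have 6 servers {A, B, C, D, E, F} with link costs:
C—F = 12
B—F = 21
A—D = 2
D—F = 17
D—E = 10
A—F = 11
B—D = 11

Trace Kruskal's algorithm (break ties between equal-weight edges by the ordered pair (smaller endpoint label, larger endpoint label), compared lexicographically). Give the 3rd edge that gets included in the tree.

A-F

Kruskal: consider edges lightest-first.
A—D (2): add — endpoints in different components.
D—E (10): add — endpoints in different components.
A—F (11): add — endpoints in different components.
B—D (11): add — endpoints in different components.
C—F (12): add — endpoints in different components.
The 3rd edge added is A—F.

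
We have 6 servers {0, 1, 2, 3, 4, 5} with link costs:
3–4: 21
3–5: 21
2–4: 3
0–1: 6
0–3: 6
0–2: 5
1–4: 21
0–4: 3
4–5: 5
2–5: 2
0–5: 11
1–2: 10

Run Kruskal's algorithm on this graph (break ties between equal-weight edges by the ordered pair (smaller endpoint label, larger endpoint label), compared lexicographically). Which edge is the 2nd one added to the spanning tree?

0-4

Kruskal: consider edges lightest-first.
2–5 (2): add. Components now {0} {1} {2,5} {3} {4}
0–4 (3): add. Components now {0,4} {1} {2,5} {3}
2–4 (3): add. Components now {0,2,4,5} {1} {3}
0–2 (5): skip — 0 and 2 already connected.
4–5 (5): skip — 4 and 5 already connected.
0–1 (6): add. Components now {0,1,2,4,5} {3}
0–3 (6): add. Components now {0,1,2,3,4,5}
The 2nd edge added is 0–4.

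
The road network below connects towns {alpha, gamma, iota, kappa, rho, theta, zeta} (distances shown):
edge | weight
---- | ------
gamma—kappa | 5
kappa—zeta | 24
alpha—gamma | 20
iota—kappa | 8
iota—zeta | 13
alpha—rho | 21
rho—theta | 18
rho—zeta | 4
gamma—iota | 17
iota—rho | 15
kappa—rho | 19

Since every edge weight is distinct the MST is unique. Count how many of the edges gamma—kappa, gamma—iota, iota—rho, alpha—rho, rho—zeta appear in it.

Kruskal: consider edges lightest-first.
rho—zeta (4): add — endpoints in different components.
gamma—kappa (5): add — endpoints in different components.
iota—kappa (8): add — endpoints in different components.
iota—zeta (13): add — endpoints in different components.
iota—rho (15): skip — rho and iota already connected.
gamma—iota (17): skip — gamma and iota already connected.
rho—theta (18): add — endpoints in different components.
kappa—rho (19): skip — rho and kappa already connected.
alpha—gamma (20): add — endpoints in different components.
MST edge set: {rho—zeta, gamma—kappa, iota—kappa, iota—zeta, rho—theta, alpha—gamma}.
Of the listed edges, {gamma—kappa, rho—zeta} are in the MST → 2.

2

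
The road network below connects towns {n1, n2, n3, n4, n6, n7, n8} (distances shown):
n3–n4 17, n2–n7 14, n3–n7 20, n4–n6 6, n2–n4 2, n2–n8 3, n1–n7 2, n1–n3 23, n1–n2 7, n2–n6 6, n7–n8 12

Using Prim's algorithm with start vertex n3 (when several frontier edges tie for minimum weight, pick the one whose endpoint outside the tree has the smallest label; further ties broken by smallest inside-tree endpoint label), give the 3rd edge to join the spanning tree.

n2-n8

Prim's algorithm from n3:
Step 1: frontier [n3–n4 17, n3–n7 20, n1–n3 23] → take n3–n4 (17); add n4.
Step 2: frontier [n3–n7 20, n1–n3 23, n2–n4 2, n4–n6 6] → take n2–n4 (2); add n2.
Step 3: frontier [n2–n8 3, n2–n6 6, n1–n2 7, n2–n7 14, n3–n7 20, n1–n3 23, n4–n6 6] → take n2–n8 (3); add n8.
Step 4: frontier [n2–n6 6, n1–n2 7, n2–n7 14, n3–n7 20, n1–n3 23, n4–n6 6, n7–n8 12] → take n2–n6 (6); add n6.
Step 5: frontier [n1–n2 7, n2–n7 14, n3–n7 20, n1–n3 23, n7–n8 12] → take n1–n2 (7); add n1.
Step 6: frontier [n1–n7 2, n2–n7 14, n3–n7 20, n7–n8 12] → take n1–n7 (2); add n7.
The 3rd edge added is n2–n8.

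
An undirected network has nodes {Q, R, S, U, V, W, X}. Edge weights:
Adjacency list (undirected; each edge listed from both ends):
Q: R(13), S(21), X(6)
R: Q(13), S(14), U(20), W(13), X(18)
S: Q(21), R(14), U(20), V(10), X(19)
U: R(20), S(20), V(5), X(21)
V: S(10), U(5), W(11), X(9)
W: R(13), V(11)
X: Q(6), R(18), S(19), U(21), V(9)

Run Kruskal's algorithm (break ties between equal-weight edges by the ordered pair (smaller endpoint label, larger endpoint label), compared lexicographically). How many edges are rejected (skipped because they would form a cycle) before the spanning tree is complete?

Kruskal: consider edges lightest-first.
U—V (5): add. Components now {U,V} {X} {R} {Q} {S} {W}
Q—X (6): add. Components now {U,V} {Q,X} {R} {S} {W}
V—X (9): add. Components now {Q,U,V,X} {R} {S} {W}
S—V (10): add. Components now {Q,S,U,V,X} {R} {W}
V—W (11): add. Components now {Q,S,U,V,W,X} {R}
Q—R (13): add. Components now {Q,R,S,U,V,W,X}
Edges rejected before the tree was complete: 0.

0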